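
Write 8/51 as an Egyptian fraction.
1/7 + 1/72 + 1/8568

Greedy algorithm:
8/51: ceiling(51/8) = 7, use 1/7
5/357: ceiling(357/5) = 72, use 1/72
1/8568: ceiling(8568/1) = 8568, use 1/8568
Result: 8/51 = 1/7 + 1/72 + 1/8568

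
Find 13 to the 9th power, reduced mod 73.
51

Repeated squaring. Binary of 9 = 1001.
13^1 ≡ 13 (mod 73); 13^2 ≡ 23 (mod 73); 13^4 ≡ 18 (mod 73); 13^8 ≡ 32 (mod 73)
13^9 = 13^1 × 13^8 ≡ 51 (mod 73)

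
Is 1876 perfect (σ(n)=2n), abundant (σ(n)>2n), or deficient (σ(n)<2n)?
abundant

Proper divisors of 1876: sum = 1 + 2 + 4 + 7 + 14 + 28 + 67 + 134 + 268 + 469 + 938 = 1932
Since 1932 > 1876, 1876 is abundant.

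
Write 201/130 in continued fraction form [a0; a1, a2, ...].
[1; 1, 1, 4, 1, 11]

Euclidean algorithm steps:
201 = 1 × 130 + 71
130 = 1 × 71 + 59
71 = 1 × 59 + 12
59 = 4 × 12 + 11
12 = 1 × 11 + 1
11 = 11 × 1 + 0
Continued fraction: [1; 1, 1, 4, 1, 11]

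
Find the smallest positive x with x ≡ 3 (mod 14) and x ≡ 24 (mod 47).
353

Using Chinese Remainder Theorem:
M = 14 × 47 = 658
M1 = 47, M2 = 14
y1 = 47^(-1) mod 14 = 3
y2 = 14^(-1) mod 47 = 37
x = (3×47×3 + 24×14×37) mod 658 = 353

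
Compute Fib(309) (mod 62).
34

Matrix identity: Q^n = [[F_(n+1), F_n], [F_n, F_(n-1)]] with Q = [[1,1],[1,0]].
n = 309 = 100110101₂. Square-and-multiply, entries mod 62:
Q^1 = [[1,1],[1,0]]
Q^2 = (Q^1)² = [[2,1],[1,1]]
Q^4 = (Q^2)² = [[5,3],[3,2]]
Q^9 = (Q^4)²·Q = [[55,34],[34,21]]
Q^19 = (Q^9)²·Q = [[7,27],[27,42]]
Q^38 = (Q^19)² = [[34,21],[21,13]]
Q^77 = (Q^38)²·Q = [[42,47],[47,57]]
Q^154 = (Q^77)² = [[5,3],[3,2]]
Q^309 = (Q^154)²·Q = [[55,34],[34,21]]
F_309 mod 62 = Q^309[0][1] = 34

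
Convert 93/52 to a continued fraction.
[1; 1, 3, 1, 2, 1, 2]

Euclidean algorithm steps:
93 = 1 × 52 + 41
52 = 1 × 41 + 11
41 = 3 × 11 + 8
11 = 1 × 8 + 3
8 = 2 × 3 + 2
3 = 1 × 2 + 1
2 = 2 × 1 + 0
Continued fraction: [1; 1, 3, 1, 2, 1, 2]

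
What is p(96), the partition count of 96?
118114304

p(n) counts ways to write n as a sum of positive integers (order ignored).
Euler's pentagonal recurrence: p(k) = p(k-1) + p(k-2) - p(k-5) - p(k-7) + p(k-12) + p(k-15) - ... (offsets j(3j∓1)/2, signs ++--, p(0)=1, p(<0)=0).
DP table for k = 0..95: p(0)=1, p(1)=1, p(2)=2, p(3)=3, p(4)=5, p(5)=7, p(6)=11, p(7)=15, p(8)=22, p(9)=30, p(10)=42, p(11)=56, p(12)=77, p(13)=101, p(14)=135, p(15)=176, p(16)=231, p(17)=297, p(18)=385, p(19)=490, p(20)=627, p(21)=792, p(22)=1002, p(23)=1255, p(24)=1575, p(25)=1958, p(26)=2436, p(27)=3010, p(28)=3718, p(29)=4565, p(30)=5604, p(31)=6842, p(32)=8349, p(33)=10143, p(34)=12310, p(35)=14883, p(36)=17977, p(37)=21637, p(38)=26015, p(39)=31185, p(40)=37338, p(41)=44583, p(42)=53174, p(43)=63261, p(44)=75175, p(45)=89134, p(46)=105558, p(47)=124754, p(48)=147273, p(49)=173525, p(50)=204226, p(51)=239943, p(52)=281589, p(53)=329931, p(54)=386155, p(55)=451276, p(56)=526823, p(57)=614154, p(58)=715220, p(59)=831820, p(60)=966467, p(61)=1121505, p(62)=1300156, p(63)=1505499, p(64)=1741630, p(65)=2012558, p(66)=2323520, p(67)=2679689, p(68)=3087735, p(69)=3554345, p(70)=4087968, p(71)=4697205, p(72)=5392783, p(73)=6185689, p(74)=7089500, p(75)=8118264, p(76)=9289091, p(77)=10619863, p(78)=12132164, p(79)=13848650, p(80)=15796476, p(81)=18004327, p(82)=20506255, p(83)=23338469, p(84)=26543660, p(85)=30167357, p(86)=34262962, p(87)=38887673, p(88)=44108109, p(89)=49995925, p(90)=56634173, p(91)=64112359, p(92)=72533807, p(93)=82010177, p(94)=92669720, p(95)=104651419.
Final step: p(96) = p(95) + p(94) - p(91) - p(89) + p(84) + p(81) - p(74) - p(70) + p(61) + p(56) - p(45) - p(39) + p(26) + p(19) - p(4)
= 104651419 + 92669720 - 64112359 - 49995925 + 26543660 + 18004327 - 7089500 - 4087968 + 1121505 + 526823 - 89134 - 31185 + 2436 + 490 - 5
= 118114304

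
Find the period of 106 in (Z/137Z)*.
136

137 is prime, so ord(106) divides φ(137) = 136.
Divisors of 136: 1, 2, 4, 8, 17, 34, 68, 136.
Repeated squaring: 106^1 ≡ 106, 106^2 ≡ 2, 106^4 ≡ 4, 106^8 ≡ 16, 106^16 ≡ 119, 106^32 ≡ 50, 106^64 ≡ 34, 106^128 ≡ 60 (mod 137).
Test 106^d mod 137 for each divisor d in increasing order:
106^1 ≡ 106
106^2 ≡ 2
106^4 ≡ 4
106^8 ≡ 16
106^17 = 106^16·106^1 ≡ 10
106^34 = 106^32·106^2 ≡ 100
106^68 = 106^64·106^4 ≡ 136
106^136 = 106^128·106^8 ≡ 1  ← first divisor giving 1
The order is 136.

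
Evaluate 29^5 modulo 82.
79

Repeated squaring. Binary of 5 = 101.
29^1 ≡ 29 (mod 82); 29^2 ≡ 21 (mod 82); 29^4 ≡ 31 (mod 82)
29^5 = 29^1 × 29^4 ≡ 79 (mod 82)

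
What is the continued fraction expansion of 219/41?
[5; 2, 1, 13]

Euclidean algorithm steps:
219 = 5 × 41 + 14
41 = 2 × 14 + 13
14 = 1 × 13 + 1
13 = 13 × 1 + 0
Continued fraction: [5; 2, 1, 13]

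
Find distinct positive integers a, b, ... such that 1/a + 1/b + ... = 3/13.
1/5 + 1/33 + 1/2145

Greedy algorithm:
3/13: ceiling(13/3) = 5, use 1/5
2/65: ceiling(65/2) = 33, use 1/33
1/2145: ceiling(2145/1) = 2145, use 1/2145
Result: 3/13 = 1/5 + 1/33 + 1/2145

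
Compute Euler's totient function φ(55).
40

55 = 5 × 11
φ(n) = n × ∏(1 - 1/p) for each prime p dividing n
φ(55) = 55 × (1 - 1/5) × (1 - 1/11) = 40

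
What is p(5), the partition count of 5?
7

p(n) counts ways to write n as a sum of positive integers (order ignored).
Examples: 5; 4 + 1; 3 + 2; 3 + 1 + 1; 2 + 2 + 1; ... (7 total)
p(5) = 7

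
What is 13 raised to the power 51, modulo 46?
9

Repeated squaring. Binary of 51 = 110011.
13^1 ≡ 13 (mod 46); 13^2 ≡ 31 (mod 46); 13^4 ≡ 41 (mod 46); 13^8 ≡ 25 (mod 46); 13^16 ≡ 27 (mod 46); 13^32 ≡ 39 (mod 46)
13^51 = 13^1 × 13^2 × 13^16 × 13^32 ≡ 9 (mod 46)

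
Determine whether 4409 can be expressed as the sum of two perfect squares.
40² + 53² (a=40, b=53)

Factorization: 4409 = 4409
By Fermat: n is sum of two squares iff every prime p ≡ 3 (mod 4) appears to even power.
All primes ≡ 3 (mod 4) appear to even power.
Search a = 0, 1, 2, … for 4409 - a² a perfect square: first hit at a = 40: 4409 - 1600 = 2809 = 53².
4409 = 40² + 53² = 1600 + 2809 ✓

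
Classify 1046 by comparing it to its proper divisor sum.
deficient

Proper divisors of 1046: sum = 1 + 2 + 523 = 526
Since 526 < 1046, 1046 is deficient.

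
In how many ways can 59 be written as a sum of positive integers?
831820

p(n) counts ways to write n as a sum of positive integers (order ignored).
Euler's pentagonal recurrence: p(k) = p(k-1) + p(k-2) - p(k-5) - p(k-7) + p(k-12) + p(k-15) - ... (offsets j(3j∓1)/2, signs ++--, p(0)=1, p(<0)=0).
DP table for k = 0..58: p(0)=1, p(1)=1, p(2)=2, p(3)=3, p(4)=5, p(5)=7, p(6)=11, p(7)=15, p(8)=22, p(9)=30, p(10)=42, p(11)=56, p(12)=77, p(13)=101, p(14)=135, p(15)=176, p(16)=231, p(17)=297, p(18)=385, p(19)=490, p(20)=627, p(21)=792, p(22)=1002, p(23)=1255, p(24)=1575, p(25)=1958, p(26)=2436, p(27)=3010, p(28)=3718, p(29)=4565, p(30)=5604, p(31)=6842, p(32)=8349, p(33)=10143, p(34)=12310, p(35)=14883, p(36)=17977, p(37)=21637, p(38)=26015, p(39)=31185, p(40)=37338, p(41)=44583, p(42)=53174, p(43)=63261, p(44)=75175, p(45)=89134, p(46)=105558, p(47)=124754, p(48)=147273, p(49)=173525, p(50)=204226, p(51)=239943, p(52)=281589, p(53)=329931, p(54)=386155, p(55)=451276, p(56)=526823, p(57)=614154, p(58)=715220.
Final step: p(59) = p(58) + p(57) - p(54) - p(52) + p(47) + p(44) - p(37) - p(33) + p(24) + p(19) - p(8) - p(2)
= 715220 + 614154 - 386155 - 281589 + 124754 + 75175 - 21637 - 10143 + 1575 + 490 - 22 - 2
= 831820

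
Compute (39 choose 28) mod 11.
3

Using Lucas' theorem:
Write n=39 and k=28 in base 11:
n in base 11: [3, 6]
k in base 11: [2, 6]
C(39,28) mod 11 = ∏ C(n_i, k_i) mod 11
Digit binomials (mod 11): C(3,2) = 3; C(6,6) = 1
Product: 3 × 1 = 3 ≡ 3 (mod 11)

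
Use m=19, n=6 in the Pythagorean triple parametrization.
(325, 228, 397)

Euclid's formula: a = m² - n², b = 2mn, c = m² + n²
m = 19, n = 6
a = 19² - 6² = 361 - 36 = 325
b = 2 × 19 × 6 = 228
c = 19² + 6² = 361 + 36 = 397
Verification: 325² + 228² = 105625 + 51984 = 157609 = 397² ✓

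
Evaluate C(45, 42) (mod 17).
12

Using Lucas' theorem:
Write n=45 and k=42 in base 17:
n in base 17: [2, 11]
k in base 17: [2, 8]
C(45,42) mod 17 = ∏ C(n_i, k_i) mod 17
Digit binomials (mod 17): C(2,2) = 1; C(11,8) = 165 ≡ 12
Product: 1 × 12 = 12 ≡ 12 (mod 17)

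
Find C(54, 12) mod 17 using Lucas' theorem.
0

Using Lucas' theorem:
Write n=54 and k=12 in base 17:
n in base 17: [3, 3]
k in base 17: [0, 12]
C(54,12) mod 17 = ∏ C(n_i, k_i) mod 17
Digit binomials (mod 17): C(3,0) = 1; C(3,12) = 0 (k_i > n_i)
Product: 1 × 0 = 0 ≡ 0 (mod 17)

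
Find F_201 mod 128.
34

Matrix identity: Q^n = [[F_(n+1), F_n], [F_n, F_(n-1)]] with Q = [[1,1],[1,0]].
n = 201 = 11001001₂. Square-and-multiply, entries mod 128:
Q^1 = [[1,1],[1,0]]
Q^3 = (Q^1)²·Q = [[3,2],[2,1]]
Q^6 = (Q^3)² = [[13,8],[8,5]]
Q^12 = (Q^6)² = [[105,16],[16,89]]
Q^25 = (Q^12)²·Q = [[49,17],[17,32]]
Q^50 = (Q^25)² = [[2,97],[97,33]]
Q^100 = (Q^50)² = [[69,67],[67,2]]
Q^201 = (Q^100)²·Q = [[55,34],[34,21]]
F_201 mod 128 = Q^201[0][1] = 34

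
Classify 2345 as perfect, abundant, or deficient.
deficient

Proper divisors of 2345: sum = 1 + 5 + 7 + 35 + 67 + 335 + 469 = 919
Since 919 < 2345, 2345 is deficient.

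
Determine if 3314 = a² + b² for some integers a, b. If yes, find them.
17² + 55² (a=17, b=55)

Factorization: 3314 = 2 × 1657
By Fermat: n is sum of two squares iff every prime p ≡ 3 (mod 4) appears to even power.
All primes ≡ 3 (mod 4) appear to even power.
Search a = 0, 1, 2, … for 3314 - a² a perfect square: first hit at a = 17: 3314 - 289 = 3025 = 55².
3314 = 17² + 55² = 289 + 3025 ✓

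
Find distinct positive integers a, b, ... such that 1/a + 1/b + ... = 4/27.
1/7 + 1/189

Greedy algorithm:
4/27: ceiling(27/4) = 7, use 1/7
1/189: ceiling(189/1) = 189, use 1/189
Result: 4/27 = 1/7 + 1/189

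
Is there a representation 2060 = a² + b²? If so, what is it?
Not possible

Factorization: 2060 = 2^2 × 5 × 103
By Fermat: n is sum of two squares iff every prime p ≡ 3 (mod 4) appears to even power.
Prime(s) ≡ 3 (mod 4) with odd exponent: [(103, 1)]
Therefore 2060 cannot be expressed as a² + b².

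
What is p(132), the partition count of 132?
6620830889

p(n) counts ways to write n as a sum of positive integers (order ignored).
Euler's pentagonal recurrence: p(k) = p(k-1) + p(k-2) - p(k-5) - p(k-7) + p(k-12) + p(k-15) - ... (offsets j(3j∓1)/2, signs ++--, p(0)=1, p(<0)=0).
DP table for k = 0..131: p(0)=1, p(1)=1, p(2)=2, p(3)=3, p(4)=5, p(5)=7, p(6)=11, p(7)=15, p(8)=22, p(9)=30, p(10)=42, p(11)=56, p(12)=77, p(13)=101, p(14)=135, p(15)=176, p(16)=231, p(17)=297, p(18)=385, p(19)=490, p(20)=627, p(21)=792, p(22)=1002, p(23)=1255, p(24)=1575, p(25)=1958, p(26)=2436, p(27)=3010, p(28)=3718, p(29)=4565, p(30)=5604, p(31)=6842, p(32)=8349, p(33)=10143, p(34)=12310, p(35)=14883, p(36)=17977, p(37)=21637, p(38)=26015, p(39)=31185, p(40)=37338, p(41)=44583, p(42)=53174, p(43)=63261, p(44)=75175, p(45)=89134, p(46)=105558, p(47)=124754, p(48)=147273, p(49)=173525, p(50)=204226, p(51)=239943, p(52)=281589, p(53)=329931, p(54)=386155, p(55)=451276, p(56)=526823, p(57)=614154, p(58)=715220, p(59)=831820, p(60)=966467, p(61)=1121505, p(62)=1300156, p(63)=1505499, p(64)=1741630, p(65)=2012558, p(66)=2323520, p(67)=2679689, p(68)=3087735, p(69)=3554345, p(70)=4087968, p(71)=4697205, p(72)=5392783, p(73)=6185689, p(74)=7089500, p(75)=8118264, p(76)=9289091, p(77)=10619863, p(78)=12132164, p(79)=13848650, p(80)=15796476, p(81)=18004327, p(82)=20506255, p(83)=23338469, p(84)=26543660, p(85)=30167357, p(86)=34262962, p(87)=38887673, p(88)=44108109, p(89)=49995925, p(90)=56634173, p(91)=64112359, p(92)=72533807, p(93)=82010177, p(94)=92669720, p(95)=104651419, p(96)=118114304, p(97)=133230930, p(98)=150198136, p(99)=169229875, p(100)=190569292, p(101)=214481126, p(102)=241265379, p(103)=271248950, p(104)=304801365, p(105)=342325709, p(106)=384276336, p(107)=431149389, p(108)=483502844, p(109)=541946240, p(110)=607163746, p(111)=679903203, p(112)=761002156, p(113)=851376628, p(114)=952050665, p(115)=1064144451, p(116)=1188908248, p(117)=1327710076, p(118)=1482074143, p(119)=1653668665, p(120)=1844349560, p(121)=2056148051, p(122)=2291320912, p(123)=2552338241, p(124)=2841940500, p(125)=3163127352, p(126)=3519222692, p(127)=3913864295, p(128)=4351078600, p(129)=4835271870, p(130)=5371315400, p(131)=5964539504.
Final step: p(132) = p(131) + p(130) - p(127) - p(125) + p(120) + p(117) - p(110) - p(106) + p(97) + p(92) - p(81) - p(75) + p(62) + p(55) - p(40) - p(32) + p(15) + p(6)
= 5964539504 + 5371315400 - 3913864295 - 3163127352 + 1844349560 + 1327710076 - 607163746 - 384276336 + 133230930 + 72533807 - 18004327 - 8118264 + 1300156 + 451276 - 37338 - 8349 + 176 + 11
= 6620830889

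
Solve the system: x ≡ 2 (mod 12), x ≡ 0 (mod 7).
14

Using Chinese Remainder Theorem:
M = 12 × 7 = 84
M1 = 7, M2 = 12
y1 = 7^(-1) mod 12 = 7
y2 = 12^(-1) mod 7 = 3
x = (2×7×7 + 0×12×3) mod 84 = 14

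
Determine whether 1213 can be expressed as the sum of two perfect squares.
22² + 27² (a=22, b=27)

Factorization: 1213 = 1213
By Fermat: n is sum of two squares iff every prime p ≡ 3 (mod 4) appears to even power.
All primes ≡ 3 (mod 4) appear to even power.
Search a = 0, 1, 2, … for 1213 - a² a perfect square: first hit at a = 22: 1213 - 484 = 729 = 27².
1213 = 22² + 27² = 484 + 729 ✓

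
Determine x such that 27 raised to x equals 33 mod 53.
29

Baby-step giant-step with step n = ⌈√53⌉ = 8.
Baby steps 27^j mod 53 (j:value) for j=0..7: 0:1, 1:27, 2:40, 3:20, 4:10, 5:5, 6:29, 7:41.
Giant-step multiplier: 27^(-8) ≡ 27^(52-8) = 27^44 ≡ 44 (mod 53).
Giant steps γ_i = 33·44^i mod 53: γ_0=33, γ_1=21, γ_2=23, γ_3=5 (in table at j=5).
x = i·n + j = 3·8 + 5 = 29.
Check: 27^29 ≡ 33 (mod 53).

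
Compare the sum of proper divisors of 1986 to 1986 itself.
abundant

Proper divisors of 1986: sum = 1 + 2 + 3 + 6 + 331 + 662 + 993 = 1998
Since 1998 > 1986, 1986 is abundant.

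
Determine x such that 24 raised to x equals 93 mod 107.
87

Baby-step giant-step with step n = ⌈√107⌉ = 11.
Baby steps 24^j mod 107 (j:value) for j=0..10: 0:1, 1:24, 2:41, 3:21, 4:76, 5:5, 6:13, 7:98, 8:105, 9:59, 10:25.
Giant-step multiplier: 24^(-11) ≡ 24^(106-11) = 24^95 ≡ 28 (mod 107).
Giant steps γ_i = 93·28^i mod 107: γ_0=93, γ_1=36, γ_2=45, γ_3=83, γ_4=77, γ_5=16, γ_6=20, γ_7=25 (in table at j=10).
x = i·n + j = 7·11 + 10 = 87.
Check: 24^87 ≡ 93 (mod 107).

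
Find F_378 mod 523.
136

Matrix identity: Q^n = [[F_(n+1), F_n], [F_n, F_(n-1)]] with Q = [[1,1],[1,0]].
n = 378 = 101111010₂. Square-and-multiply, entries mod 523:
Q^1 = [[1,1],[1,0]]
Q^2 = (Q^1)² = [[2,1],[1,1]]
Q^5 = (Q^2)²·Q = [[8,5],[5,3]]
Q^11 = (Q^5)²·Q = [[144,89],[89,55]]
Q^23 = (Q^11)²·Q = [[344,415],[415,452]]
Q^47 = (Q^23)²·Q = [[100,296],[296,327]]
Q^94 = (Q^47)² = [[338,349],[349,512]]
Q^189 = (Q^94)²·Q = [[281,172],[172,109]]
Q^378 = (Q^189)² = [[284,136],[136,148]]
F_378 mod 523 = Q^378[0][1] = 136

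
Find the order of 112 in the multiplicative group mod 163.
162

163 is prime, so ord(112) divides φ(163) = 162.
Divisors of 162: 1, 2, 3, 6, 9, 18, 27, 54, 81, 162.
Repeated squaring: 112^1 ≡ 112, 112^2 ≡ 156, 112^4 ≡ 49, 112^8 ≡ 119, 112^16 ≡ 143, 112^32 ≡ 74, 112^64 ≡ 97, 112^128 ≡ 118 (mod 163).
Test 112^d mod 163 for each divisor d in increasing order:
112^1 ≡ 112
112^2 ≡ 156
112^3 = 112^2·112^1 ≡ 31
112^6 = 112^4·112^2 ≡ 146
112^9 = 112^8·112^1 ≡ 125
112^18 = 112^16·112^2 ≡ 140
112^27 = 112^16·112^8·112^2·112^1 ≡ 59
112^54 = 112^32·112^16·112^4·112^2 ≡ 58
112^81 = 112^64·112^16·112^1 ≡ 162
112^162 = 112^128·112^32·112^2 ≡ 1  ← first divisor giving 1
The order is 162.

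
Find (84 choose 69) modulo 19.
0

Using Lucas' theorem:
Write n=84 and k=69 in base 19:
n in base 19: [4, 8]
k in base 19: [3, 12]
C(84,69) mod 19 = ∏ C(n_i, k_i) mod 19
Digit binomials (mod 19): C(4,3) = 4; C(8,12) = 0 (k_i > n_i)
Product: 4 × 0 = 0 ≡ 0 (mod 19)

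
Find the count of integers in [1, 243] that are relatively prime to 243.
162

243 = 3^5
φ(n) = n × ∏(1 - 1/p) for each prime p dividing n
φ(243) = 243 × (1 - 1/3) = 162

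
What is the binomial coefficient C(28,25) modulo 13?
0

Using Lucas' theorem:
Write n=28 and k=25 in base 13:
n in base 13: [2, 2]
k in base 13: [1, 12]
C(28,25) mod 13 = ∏ C(n_i, k_i) mod 13
Digit binomials (mod 13): C(2,1) = 2; C(2,12) = 0 (k_i > n_i)
Product: 2 × 0 = 0 ≡ 0 (mod 13)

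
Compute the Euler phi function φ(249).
164

249 = 3 × 83
φ(n) = n × ∏(1 - 1/p) for each prime p dividing n
φ(249) = 249 × (1 - 1/3) × (1 - 1/83) = 164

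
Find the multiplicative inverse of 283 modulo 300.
247

gcd(283, 300) = 1, so the inverse exists.
Extended Euclidean algorithm on (300, 283):
300 = 1 × 283 + 17  ⟹  17 = (1)·300 + (-1)·283
283 = 16 × 17 + 11  ⟹  11 = (-16)·300 + (17)·283
17 = 1 × 11 + 6  ⟹  6 = (17)·300 + (-18)·283
11 = 1 × 6 + 5  ⟹  5 = (-33)·300 + (35)·283
6 = 1 × 5 + 1  ⟹  1 = (50)·300 + (-53)·283
So (-53)·283 ≡ 1 (mod 300), i.e. 283^(-1) ≡ -53 ≡ 247 (mod 300).
Check: 283 × 247 = 69901 ≡ 1 (mod 300)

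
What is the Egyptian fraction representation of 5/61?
1/13 + 1/199 + 1/52603 + 1/4150560811 + 1/34454310087467394631

Greedy algorithm:
5/61: ceiling(61/5) = 13, use 1/13
4/793: ceiling(793/4) = 199, use 1/199
3/157807: ceiling(157807/3) = 52603, use 1/52603
2/8301121621: ceiling(8301121621/2) = 4150560811, use 1/4150560811
1/34454310087467394631: ceiling(34454310087467394631/1) = 34454310087467394631, use 1/34454310087467394631
Result: 5/61 = 1/13 + 1/199 + 1/52603 + 1/4150560811 + 1/34454310087467394631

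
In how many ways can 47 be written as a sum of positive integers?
124754

p(n) counts ways to write n as a sum of positive integers (order ignored).
Euler's pentagonal recurrence: p(k) = p(k-1) + p(k-2) - p(k-5) - p(k-7) + p(k-12) + p(k-15) - ... (offsets j(3j∓1)/2, signs ++--, p(0)=1, p(<0)=0).
DP table for k = 0..46: p(0)=1, p(1)=1, p(2)=2, p(3)=3, p(4)=5, p(5)=7, p(6)=11, p(7)=15, p(8)=22, p(9)=30, p(10)=42, p(11)=56, p(12)=77, p(13)=101, p(14)=135, p(15)=176, p(16)=231, p(17)=297, p(18)=385, p(19)=490, p(20)=627, p(21)=792, p(22)=1002, p(23)=1255, p(24)=1575, p(25)=1958, p(26)=2436, p(27)=3010, p(28)=3718, p(29)=4565, p(30)=5604, p(31)=6842, p(32)=8349, p(33)=10143, p(34)=12310, p(35)=14883, p(36)=17977, p(37)=21637, p(38)=26015, p(39)=31185, p(40)=37338, p(41)=44583, p(42)=53174, p(43)=63261, p(44)=75175, p(45)=89134, p(46)=105558.
Final step: p(47) = p(46) + p(45) - p(42) - p(40) + p(35) + p(32) - p(25) - p(21) + p(12) + p(7)
= 105558 + 89134 - 53174 - 37338 + 14883 + 8349 - 1958 - 792 + 77 + 15
= 124754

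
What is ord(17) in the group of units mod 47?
23

47 is prime, so ord(17) divides φ(47) = 46.
Divisors of 46: 1, 2, 23, 46.
Repeated squaring: 17^1 ≡ 17, 17^2 ≡ 7, 17^4 ≡ 2, 17^8 ≡ 4, 17^16 ≡ 16, 17^32 ≡ 21 (mod 47).
Test 17^d mod 47 for each divisor d in increasing order:
17^1 ≡ 17
17^2 ≡ 7
17^23 = 17^16·17^4·17^2·17^1 ≡ 1  ← first divisor giving 1
The order is 23.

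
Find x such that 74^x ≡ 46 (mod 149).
52

Baby-step giant-step with step n = ⌈√149⌉ = 13.
Baby steps 74^j mod 149 (j:value) for j=0..12: 0:1, 1:74, 2:112, 3:93, 4:28, 5:135, 6:7, 7:71, 8:39, 9:55, 10:47, 11:51, 12:49.
Giant-step multiplier: 74^(-13) ≡ 74^(148-13) = 74^135 ≡ 3 (mod 149).
Giant steps γ_i = 46·3^i mod 149: γ_0=46, γ_1=138, γ_2=116, γ_3=50, γ_4=1 (in table at j=0).
x = i·n + j = 4·13 + 0 = 52.
Check: 74^52 ≡ 46 (mod 149).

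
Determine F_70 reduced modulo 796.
3

Matrix identity: Q^n = [[F_(n+1), F_n], [F_n, F_(n-1)]] with Q = [[1,1],[1,0]].
n = 70 = 1000110₂. Square-and-multiply, entries mod 796:
Q^1 = [[1,1],[1,0]]
Q^2 = (Q^1)² = [[2,1],[1,1]]
Q^4 = (Q^2)² = [[5,3],[3,2]]
Q^8 = (Q^4)² = [[34,21],[21,13]]
Q^17 = (Q^8)²·Q = [[196,5],[5,191]]
Q^35 = (Q^17)²·Q = [[576,233],[233,343]]
Q^70 = (Q^35)² = [[5,3],[3,2]]
F_70 mod 796 = Q^70[0][1] = 3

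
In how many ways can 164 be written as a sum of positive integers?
156919475295

p(n) counts ways to write n as a sum of positive integers (order ignored).
Euler's pentagonal recurrence: p(k) = p(k-1) + p(k-2) - p(k-5) - p(k-7) + p(k-12) + p(k-15) - ... (offsets j(3j∓1)/2, signs ++--, p(0)=1, p(<0)=0).
DP table for k = 0..163: p(0)=1, p(1)=1, p(2)=2, p(3)=3, p(4)=5, p(5)=7, p(6)=11, p(7)=15, p(8)=22, p(9)=30, p(10)=42, p(11)=56, p(12)=77, p(13)=101, p(14)=135, p(15)=176, p(16)=231, p(17)=297, p(18)=385, p(19)=490, p(20)=627, p(21)=792, p(22)=1002, p(23)=1255, p(24)=1575, p(25)=1958, p(26)=2436, p(27)=3010, p(28)=3718, p(29)=4565, p(30)=5604, p(31)=6842, p(32)=8349, p(33)=10143, p(34)=12310, p(35)=14883, p(36)=17977, p(37)=21637, p(38)=26015, p(39)=31185, p(40)=37338, p(41)=44583, p(42)=53174, p(43)=63261, p(44)=75175, p(45)=89134, p(46)=105558, p(47)=124754, p(48)=147273, p(49)=173525, p(50)=204226, p(51)=239943, p(52)=281589, p(53)=329931, p(54)=386155, p(55)=451276, p(56)=526823, p(57)=614154, p(58)=715220, p(59)=831820, p(60)=966467, p(61)=1121505, p(62)=1300156, p(63)=1505499, p(64)=1741630, p(65)=2012558, p(66)=2323520, p(67)=2679689, p(68)=3087735, p(69)=3554345, p(70)=4087968, p(71)=4697205, p(72)=5392783, p(73)=6185689, p(74)=7089500, p(75)=8118264, p(76)=9289091, p(77)=10619863, p(78)=12132164, p(79)=13848650, p(80)=15796476, p(81)=18004327, p(82)=20506255, p(83)=23338469, p(84)=26543660, p(85)=30167357, p(86)=34262962, p(87)=38887673, p(88)=44108109, p(89)=49995925, p(90)=56634173, p(91)=64112359, p(92)=72533807, p(93)=82010177, p(94)=92669720, p(95)=104651419, p(96)=118114304, p(97)=133230930, p(98)=150198136, p(99)=169229875, p(100)=190569292, p(101)=214481126, p(102)=241265379, p(103)=271248950, p(104)=304801365, p(105)=342325709, p(106)=384276336, p(107)=431149389, p(108)=483502844, p(109)=541946240, p(110)=607163746, p(111)=679903203, p(112)=761002156, p(113)=851376628, p(114)=952050665, p(115)=1064144451, p(116)=1188908248, p(117)=1327710076, p(118)=1482074143, p(119)=1653668665, p(120)=1844349560, p(121)=2056148051, p(122)=2291320912, p(123)=2552338241, p(124)=2841940500, p(125)=3163127352, p(126)=3519222692, p(127)=3913864295, p(128)=4351078600, p(129)=4835271870, p(130)=5371315400, p(131)=5964539504, p(132)=6620830889, p(133)=7346629512, p(134)=8149040695, p(135)=9035836076, p(136)=10015581680, p(137)=11097645016, p(138)=12292341831, p(139)=13610949895, p(140)=15065878135, p(141)=16670689208, p(142)=18440293320, p(143)=20390982757, p(144)=22540654445, p(145)=24908858009, p(146)=27517052599, p(147)=30388671978, p(148)=33549419497, p(149)=37027355200, p(150)=40853235313, p(151)=45060624582, p(152)=49686288421, p(153)=54770336324, p(154)=60356673280, p(155)=66493182097, p(156)=73232243759, p(157)=80630964769, p(158)=88751778802, p(159)=97662728555, p(160)=107438159466, p(161)=118159068427, p(162)=129913904637, p(163)=142798995930.
Final step: p(164) = p(163) + p(162) - p(159) - p(157) + p(152) + p(149) - p(142) - p(138) + p(129) + p(124) - p(113) - p(107) + p(94) + p(87) - p(72) - p(64) + p(47) + p(38) - p(19) - p(9)
= 142798995930 + 129913904637 - 97662728555 - 80630964769 + 49686288421 + 37027355200 - 18440293320 - 12292341831 + 4835271870 + 2841940500 - 851376628 - 431149389 + 92669720 + 38887673 - 5392783 - 1741630 + 124754 + 26015 - 490 - 30
= 156919475295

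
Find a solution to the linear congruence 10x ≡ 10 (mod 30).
x ≡ 1 (mod 3)

gcd(10, 30) = 10, which divides 10, so solutions exist.
Divide through by 10: x ≡ 1 (mod 3).
The coefficient of x is now 1, so x ≡ 1 (mod 3).
Check: 10 × 1 = 10 ≡ 10 (mod 30).
x ≡ 1 (mod 3), giving 10 solutions mod 30.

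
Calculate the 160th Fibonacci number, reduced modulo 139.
58

Matrix identity: Q^n = [[F_(n+1), F_n], [F_n, F_(n-1)]] with Q = [[1,1],[1,0]].
n = 160 = 10100000₂. Square-and-multiply, entries mod 139:
Q^1 = [[1,1],[1,0]]
Q^2 = (Q^1)² = [[2,1],[1,1]]
Q^5 = (Q^2)²·Q = [[8,5],[5,3]]
Q^10 = (Q^5)² = [[89,55],[55,34]]
Q^20 = (Q^10)² = [[104,93],[93,11]]
Q^40 = (Q^20)² = [[5,131],[131,13]]
Q^80 = (Q^40)² = [[89,134],[134,94]]
Q^160 = (Q^80)² = [[23,58],[58,104]]
F_160 mod 139 = Q^160[0][1] = 58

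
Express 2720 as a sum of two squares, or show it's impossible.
4² + 52² (a=4, b=52)

Factorization: 2720 = 2^5 × 5 × 17
By Fermat: n is sum of two squares iff every prime p ≡ 3 (mod 4) appears to even power.
All primes ≡ 3 (mod 4) appear to even power.
Search a = 0, 1, 2, … for 2720 - a² a perfect square: first hit at a = 4: 2720 - 16 = 2704 = 52².
2720 = 4² + 52² = 16 + 2704 ✓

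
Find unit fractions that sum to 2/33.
1/17 + 1/561

Greedy algorithm:
2/33: ceiling(33/2) = 17, use 1/17
1/561: ceiling(561/1) = 561, use 1/561
Result: 2/33 = 1/17 + 1/561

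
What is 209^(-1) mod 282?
197

gcd(209, 282) = 1, so the inverse exists.
Extended Euclidean algorithm on (282, 209):
282 = 1 × 209 + 73  ⟹  73 = (1)·282 + (-1)·209
209 = 2 × 73 + 63  ⟹  63 = (-2)·282 + (3)·209
73 = 1 × 63 + 10  ⟹  10 = (3)·282 + (-4)·209
63 = 6 × 10 + 3  ⟹  3 = (-20)·282 + (27)·209
10 = 3 × 3 + 1  ⟹  1 = (63)·282 + (-85)·209
So (-85)·209 ≡ 1 (mod 282), i.e. 209^(-1) ≡ -85 ≡ 197 (mod 282).
Check: 209 × 197 = 41173 ≡ 1 (mod 282)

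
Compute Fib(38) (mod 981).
224

Matrix identity: Q^n = [[F_(n+1), F_n], [F_n, F_(n-1)]] with Q = [[1,1],[1,0]].
n = 38 = 100110₂. Square-and-multiply, entries mod 981:
Q^1 = [[1,1],[1,0]]
Q^2 = (Q^1)² = [[2,1],[1,1]]
Q^4 = (Q^2)² = [[5,3],[3,2]]
Q^9 = (Q^4)²·Q = [[55,34],[34,21]]
Q^19 = (Q^9)²·Q = [[879,257],[257,622]]
Q^38 = (Q^19)² = [[916,224],[224,692]]
F_38 mod 981 = Q^38[0][1] = 224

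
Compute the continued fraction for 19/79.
[0; 4, 6, 3]

Euclidean algorithm steps:
19 = 0 × 79 + 19
79 = 4 × 19 + 3
19 = 6 × 3 + 1
3 = 3 × 1 + 0
Continued fraction: [0; 4, 6, 3]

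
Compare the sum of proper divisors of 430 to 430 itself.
deficient

Proper divisors of 430: sum = 1 + 2 + 5 + 10 + 43 + 86 + 215 = 362
Since 362 < 430, 430 is deficient.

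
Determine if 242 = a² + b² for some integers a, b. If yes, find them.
11² + 11² (a=11, b=11)

Factorization: 242 = 2 × 11^2
By Fermat: n is sum of two squares iff every prime p ≡ 3 (mod 4) appears to even power.
All primes ≡ 3 (mod 4) appear to even power.
Search a = 0, 1, 2, … for 242 - a² a perfect square: first hit at a = 11: 242 - 121 = 121 = 11².
242 = 11² + 11² = 121 + 121 ✓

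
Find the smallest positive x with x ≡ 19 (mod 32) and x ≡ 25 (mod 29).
83

Using Chinese Remainder Theorem:
M = 32 × 29 = 928
M1 = 29, M2 = 32
y1 = 29^(-1) mod 32 = 21
y2 = 32^(-1) mod 29 = 10
x = (19×29×21 + 25×32×10) mod 928 = 83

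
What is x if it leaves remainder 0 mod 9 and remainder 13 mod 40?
333

Using Chinese Remainder Theorem:
M = 9 × 40 = 360
M1 = 40, M2 = 9
y1 = 40^(-1) mod 9 = 7
y2 = 9^(-1) mod 40 = 9
x = (0×40×7 + 13×9×9) mod 360 = 333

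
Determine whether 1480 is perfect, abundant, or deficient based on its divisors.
abundant

Proper divisors of 1480: sum = 1 + 2 + 4 + 5 + 8 + 10 + 20 + 37 + 40 + 74 + 148 + 185 + 296 + 370 + 740 = 1940
Since 1940 > 1480, 1480 is abundant.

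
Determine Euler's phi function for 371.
312

371 = 7 × 53
φ(n) = n × ∏(1 - 1/p) for each prime p dividing n
φ(371) = 371 × (1 - 1/7) × (1 - 1/53) = 312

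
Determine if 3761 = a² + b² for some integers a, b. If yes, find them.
25² + 56² (a=25, b=56)

Factorization: 3761 = 3761
By Fermat: n is sum of two squares iff every prime p ≡ 3 (mod 4) appears to even power.
All primes ≡ 3 (mod 4) appear to even power.
Search a = 0, 1, 2, … for 3761 - a² a perfect square: first hit at a = 25: 3761 - 625 = 3136 = 56².
3761 = 25² + 56² = 625 + 3136 ✓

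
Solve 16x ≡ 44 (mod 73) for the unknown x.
x ≡ 21 (mod 73)

gcd(16, 73) = 1, which divides 44, so solutions exist.
Find 16^(-1) mod 73 by the extended Euclidean algorithm:
73 = 4 × 16 + 9  ⟹  9 = (1)·73 + (-4)·16
16 = 1 × 9 + 7  ⟹  7 = (-1)·73 + (5)·16
9 = 1 × 7 + 2  ⟹  2 = (2)·73 + (-9)·16
7 = 3 × 2 + 1  ⟹  1 = (-7)·73 + (32)·16
So (32)·16 ≡ 1 (mod 73), i.e. 16^(-1) ≡ 32 (mod 73).
x ≡ 32 × 44 = 1408 ≡ 21 (mod 73).
Check: 16 × 21 = 336 ≡ 44 (mod 73).
Unique solution: x ≡ 21 (mod 73)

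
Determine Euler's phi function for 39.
24

39 = 3 × 13
φ(n) = n × ∏(1 - 1/p) for each prime p dividing n
φ(39) = 39 × (1 - 1/3) × (1 - 1/13) = 24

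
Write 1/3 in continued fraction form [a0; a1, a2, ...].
[0; 3]

Euclidean algorithm steps:
1 = 0 × 3 + 1
3 = 3 × 1 + 0
Continued fraction: [0; 3]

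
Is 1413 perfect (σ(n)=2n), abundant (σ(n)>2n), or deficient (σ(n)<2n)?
deficient

Proper divisors of 1413: sum = 1 + 3 + 9 + 157 + 471 = 641
Since 641 < 1413, 1413 is deficient.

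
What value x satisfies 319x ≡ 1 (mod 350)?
79

gcd(319, 350) = 1, so the inverse exists.
Extended Euclidean algorithm on (350, 319):
350 = 1 × 319 + 31  ⟹  31 = (1)·350 + (-1)·319
319 = 10 × 31 + 9  ⟹  9 = (-10)·350 + (11)·319
31 = 3 × 9 + 4  ⟹  4 = (31)·350 + (-34)·319
9 = 2 × 4 + 1  ⟹  1 = (-72)·350 + (79)·319
So (79)·319 ≡ 1 (mod 350), i.e. 319^(-1) ≡ 79 (mod 350).
Check: 319 × 79 = 25201 ≡ 1 (mod 350)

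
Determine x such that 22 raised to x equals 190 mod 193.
84

Baby-step giant-step with step n = ⌈√193⌉ = 14.
Baby steps 22^j mod 193 (j:value) for j=0..13: 0:1, 1:22, 2:98, 3:33, 4:147, 5:146, 6:124, 7:26, 8:186, 9:39, 10:86, 11:155, 12:129, 13:136.
Giant-step multiplier: 22^(-14) ≡ 22^(192-14) = 22^178 ≡ 2 (mod 193).
Giant steps γ_i = 190·2^i mod 193: γ_0=190, γ_1=187, γ_2=181, γ_3=169, γ_4=145, γ_5=97, γ_6=1 (in table at j=0).
x = i·n + j = 6·14 + 0 = 84.
Check: 22^84 ≡ 190 (mod 193).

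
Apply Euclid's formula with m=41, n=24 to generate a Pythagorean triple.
(1105, 1968, 2257)

Euclid's formula: a = m² - n², b = 2mn, c = m² + n²
m = 41, n = 24
a = 41² - 24² = 1681 - 576 = 1105
b = 2 × 41 × 24 = 1968
c = 41² + 24² = 1681 + 576 = 2257
Verification: 1105² + 1968² = 1221025 + 3873024 = 5094049 = 2257² ✓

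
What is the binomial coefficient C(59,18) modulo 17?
7

Using Lucas' theorem:
Write n=59 and k=18 in base 17:
n in base 17: [3, 8]
k in base 17: [1, 1]
C(59,18) mod 17 = ∏ C(n_i, k_i) mod 17
Digit binomials (mod 17): C(3,1) = 3; C(8,1) = 8
Product: 3 × 8 = 24 ≡ 7 (mod 17)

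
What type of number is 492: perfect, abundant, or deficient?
abundant

Proper divisors of 492: sum = 1 + 2 + 3 + 4 + 6 + 12 + 41 + 82 + 123 + 164 + 246 = 684
Since 684 > 492, 492 is abundant.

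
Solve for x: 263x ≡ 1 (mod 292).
151

gcd(263, 292) = 1, so the inverse exists.
Extended Euclidean algorithm on (292, 263):
292 = 1 × 263 + 29  ⟹  29 = (1)·292 + (-1)·263
263 = 9 × 29 + 2  ⟹  2 = (-9)·292 + (10)·263
29 = 14 × 2 + 1  ⟹  1 = (127)·292 + (-141)·263
So (-141)·263 ≡ 1 (mod 292), i.e. 263^(-1) ≡ -141 ≡ 151 (mod 292).
Check: 263 × 151 = 39713 ≡ 1 (mod 292)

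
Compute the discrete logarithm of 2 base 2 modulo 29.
1

Baby-step giant-step with step n = ⌈√29⌉ = 6.
Baby steps 2^j mod 29 (j:value) for j=0..5: 0:1, 1:2, 2:4, 3:8, 4:16, 5:3.
h = 2 is already in the table at j=1, so x = 1.
Check: 2^1 ≡ 2 (mod 29).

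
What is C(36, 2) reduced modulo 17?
1

Using Lucas' theorem:
Write n=36 and k=2 in base 17:
n in base 17: [2, 2]
k in base 17: [0, 2]
C(36,2) mod 17 = ∏ C(n_i, k_i) mod 17
Digit binomials (mod 17): C(2,0) = 1; C(2,2) = 1
Product: 1 × 1 = 1 ≡ 1 (mod 17)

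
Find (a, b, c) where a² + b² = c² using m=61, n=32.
(2697, 3904, 4745)

Euclid's formula: a = m² - n², b = 2mn, c = m² + n²
m = 61, n = 32
a = 61² - 32² = 3721 - 1024 = 2697
b = 2 × 61 × 32 = 3904
c = 61² + 32² = 3721 + 1024 = 4745
Verification: 2697² + 3904² = 7273809 + 15241216 = 22515025 = 4745² ✓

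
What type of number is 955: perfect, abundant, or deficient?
deficient

Proper divisors of 955: sum = 1 + 5 + 191 = 197
Since 197 < 955, 955 is deficient.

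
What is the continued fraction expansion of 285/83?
[3; 2, 3, 3, 1, 2]

Euclidean algorithm steps:
285 = 3 × 83 + 36
83 = 2 × 36 + 11
36 = 3 × 11 + 3
11 = 3 × 3 + 2
3 = 1 × 2 + 1
2 = 2 × 1 + 0
Continued fraction: [3; 2, 3, 3, 1, 2]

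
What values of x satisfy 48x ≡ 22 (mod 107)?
x ≡ 103 (mod 107)

gcd(48, 107) = 1, which divides 22, so solutions exist.
Find 48^(-1) mod 107 by the extended Euclidean algorithm:
107 = 2 × 48 + 11  ⟹  11 = (1)·107 + (-2)·48
48 = 4 × 11 + 4  ⟹  4 = (-4)·107 + (9)·48
11 = 2 × 4 + 3  ⟹  3 = (9)·107 + (-20)·48
4 = 1 × 3 + 1  ⟹  1 = (-13)·107 + (29)·48
So (29)·48 ≡ 1 (mod 107), i.e. 48^(-1) ≡ 29 (mod 107).
x ≡ 29 × 22 = 638 ≡ 103 (mod 107).
Check: 48 × 103 = 4944 ≡ 22 (mod 107).
Unique solution: x ≡ 103 (mod 107)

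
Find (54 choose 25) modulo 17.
0

Using Lucas' theorem:
Write n=54 and k=25 in base 17:
n in base 17: [3, 3]
k in base 17: [1, 8]
C(54,25) mod 17 = ∏ C(n_i, k_i) mod 17
Digit binomials (mod 17): C(3,1) = 3; C(3,8) = 0 (k_i > n_i)
Product: 3 × 0 = 0 ≡ 0 (mod 17)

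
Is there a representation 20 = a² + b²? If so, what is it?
2² + 4² (a=2, b=4)

Factorization: 20 = 2^2 × 5
By Fermat: n is sum of two squares iff every prime p ≡ 3 (mod 4) appears to even power.
All primes ≡ 3 (mod 4) appear to even power.
Search a = 0, 1, 2, … for 20 - a² a perfect square: first hit at a = 2: 20 - 4 = 16 = 4².
20 = 2² + 4² = 4 + 16 ✓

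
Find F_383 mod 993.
787

Matrix identity: Q^n = [[F_(n+1), F_n], [F_n, F_(n-1)]] with Q = [[1,1],[1,0]].
n = 383 = 101111111₂. Square-and-multiply, entries mod 993:
Q^1 = [[1,1],[1,0]]
Q^2 = (Q^1)² = [[2,1],[1,1]]
Q^5 = (Q^2)²·Q = [[8,5],[5,3]]
Q^11 = (Q^5)²·Q = [[144,89],[89,55]]
Q^23 = (Q^11)²·Q = [[690,853],[853,830]]
Q^47 = (Q^23)²·Q = [[888,193],[193,695]]
Q^95 = (Q^47)²·Q = [[285,610],[610,668]]
Q^191 = (Q^95)²·Q = [[942,517],[517,425]]
Q^383 = (Q^191)²·Q = [[510,787],[787,716]]
F_383 mod 993 = Q^383[0][1] = 787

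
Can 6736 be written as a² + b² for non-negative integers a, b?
56² + 60² (a=56, b=60)

Factorization: 6736 = 2^4 × 421
By Fermat: n is sum of two squares iff every prime p ≡ 3 (mod 4) appears to even power.
All primes ≡ 3 (mod 4) appear to even power.
Search a = 0, 1, 2, … for 6736 - a² a perfect square: first hit at a = 56: 6736 - 3136 = 3600 = 60².
6736 = 56² + 60² = 3136 + 3600 ✓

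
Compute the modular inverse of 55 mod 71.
31

gcd(55, 71) = 1, so the inverse exists.
Extended Euclidean algorithm on (71, 55):
71 = 1 × 55 + 16  ⟹  16 = (1)·71 + (-1)·55
55 = 3 × 16 + 7  ⟹  7 = (-3)·71 + (4)·55
16 = 2 × 7 + 2  ⟹  2 = (7)·71 + (-9)·55
7 = 3 × 2 + 1  ⟹  1 = (-24)·71 + (31)·55
So (31)·55 ≡ 1 (mod 71), i.e. 55^(-1) ≡ 31 (mod 71).
Check: 55 × 31 = 1705 ≡ 1 (mod 71)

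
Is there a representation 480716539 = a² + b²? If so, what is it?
Not possible

Factorization: 480716539 = 61 × 199^3
By Fermat: n is sum of two squares iff every prime p ≡ 3 (mod 4) appears to even power.
Prime(s) ≡ 3 (mod 4) with odd exponent: [(199, 3)]
Therefore 480716539 cannot be expressed as a² + b².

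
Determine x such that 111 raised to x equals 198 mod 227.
159

Baby-step giant-step with step n = ⌈√227⌉ = 16.
Baby steps 111^j mod 227 (j:value) for j=0..15: 0:1, 1:111, 2:63, 3:183, 4:110, 5:179, 6:120, 7:154, 8:69, 9:168, 10:34, 11:142, 12:99, 13:93, 14:108, 15:184.
Giant-step multiplier: 111^(-16) ≡ 111^(226-16) = 111^210 ≡ 189 (mod 227).
Giant steps γ_i = 198·189^i mod 227: γ_0=198, γ_1=194, γ_2=119, γ_3=18, γ_4=224, γ_5=114, γ_6=208, γ_7=41, γ_8=31, γ_9=184 (in table at j=15).
x = i·n + j = 9·16 + 15 = 159.
Check: 111^159 ≡ 198 (mod 227).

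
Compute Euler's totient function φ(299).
264

299 = 13 × 23
φ(n) = n × ∏(1 - 1/p) for each prime p dividing n
φ(299) = 299 × (1 - 1/13) × (1 - 1/23) = 264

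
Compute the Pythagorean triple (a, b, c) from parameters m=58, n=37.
(1995, 4292, 4733)

Euclid's formula: a = m² - n², b = 2mn, c = m² + n²
m = 58, n = 37
a = 58² - 37² = 3364 - 1369 = 1995
b = 2 × 58 × 37 = 4292
c = 58² + 37² = 3364 + 1369 = 4733
Verification: 1995² + 4292² = 3980025 + 18421264 = 22401289 = 4733² ✓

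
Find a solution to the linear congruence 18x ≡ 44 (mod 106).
x ≡ 26 (mod 53)

gcd(18, 106) = 2, which divides 44, so solutions exist.
Divide through by 2: 9x ≡ 22 (mod 53).
Find 9^(-1) mod 53 by the extended Euclidean algorithm:
53 = 5 × 9 + 8  ⟹  8 = (1)·53 + (-5)·9
9 = 1 × 8 + 1  ⟹  1 = (-1)·53 + (6)·9
So (6)·9 ≡ 1 (mod 53), i.e. 9^(-1) ≡ 6 (mod 53).
x ≡ 6 × 22 = 132 ≡ 26 (mod 53).
Check: 18 × 26 = 468 ≡ 44 (mod 106).
x ≡ 26 (mod 53), giving 2 solutions mod 106.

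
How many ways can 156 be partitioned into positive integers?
73232243759

p(n) counts ways to write n as a sum of positive integers (order ignored).
Euler's pentagonal recurrence: p(k) = p(k-1) + p(k-2) - p(k-5) - p(k-7) + p(k-12) + p(k-15) - ... (offsets j(3j∓1)/2, signs ++--, p(0)=1, p(<0)=0).
DP table for k = 0..155: p(0)=1, p(1)=1, p(2)=2, p(3)=3, p(4)=5, p(5)=7, p(6)=11, p(7)=15, p(8)=22, p(9)=30, p(10)=42, p(11)=56, p(12)=77, p(13)=101, p(14)=135, p(15)=176, p(16)=231, p(17)=297, p(18)=385, p(19)=490, p(20)=627, p(21)=792, p(22)=1002, p(23)=1255, p(24)=1575, p(25)=1958, p(26)=2436, p(27)=3010, p(28)=3718, p(29)=4565, p(30)=5604, p(31)=6842, p(32)=8349, p(33)=10143, p(34)=12310, p(35)=14883, p(36)=17977, p(37)=21637, p(38)=26015, p(39)=31185, p(40)=37338, p(41)=44583, p(42)=53174, p(43)=63261, p(44)=75175, p(45)=89134, p(46)=105558, p(47)=124754, p(48)=147273, p(49)=173525, p(50)=204226, p(51)=239943, p(52)=281589, p(53)=329931, p(54)=386155, p(55)=451276, p(56)=526823, p(57)=614154, p(58)=715220, p(59)=831820, p(60)=966467, p(61)=1121505, p(62)=1300156, p(63)=1505499, p(64)=1741630, p(65)=2012558, p(66)=2323520, p(67)=2679689, p(68)=3087735, p(69)=3554345, p(70)=4087968, p(71)=4697205, p(72)=5392783, p(73)=6185689, p(74)=7089500, p(75)=8118264, p(76)=9289091, p(77)=10619863, p(78)=12132164, p(79)=13848650, p(80)=15796476, p(81)=18004327, p(82)=20506255, p(83)=23338469, p(84)=26543660, p(85)=30167357, p(86)=34262962, p(87)=38887673, p(88)=44108109, p(89)=49995925, p(90)=56634173, p(91)=64112359, p(92)=72533807, p(93)=82010177, p(94)=92669720, p(95)=104651419, p(96)=118114304, p(97)=133230930, p(98)=150198136, p(99)=169229875, p(100)=190569292, p(101)=214481126, p(102)=241265379, p(103)=271248950, p(104)=304801365, p(105)=342325709, p(106)=384276336, p(107)=431149389, p(108)=483502844, p(109)=541946240, p(110)=607163746, p(111)=679903203, p(112)=761002156, p(113)=851376628, p(114)=952050665, p(115)=1064144451, p(116)=1188908248, p(117)=1327710076, p(118)=1482074143, p(119)=1653668665, p(120)=1844349560, p(121)=2056148051, p(122)=2291320912, p(123)=2552338241, p(124)=2841940500, p(125)=3163127352, p(126)=3519222692, p(127)=3913864295, p(128)=4351078600, p(129)=4835271870, p(130)=5371315400, p(131)=5964539504, p(132)=6620830889, p(133)=7346629512, p(134)=8149040695, p(135)=9035836076, p(136)=10015581680, p(137)=11097645016, p(138)=12292341831, p(139)=13610949895, p(140)=15065878135, p(141)=16670689208, p(142)=18440293320, p(143)=20390982757, p(144)=22540654445, p(145)=24908858009, p(146)=27517052599, p(147)=30388671978, p(148)=33549419497, p(149)=37027355200, p(150)=40853235313, p(151)=45060624582, p(152)=49686288421, p(153)=54770336324, p(154)=60356673280, p(155)=66493182097.
Final step: p(156) = p(155) + p(154) - p(151) - p(149) + p(144) + p(141) - p(134) - p(130) + p(121) + p(116) - p(105) - p(99) + p(86) + p(79) - p(64) - p(56) + p(39) + p(30) - p(11) - p(1)
= 66493182097 + 60356673280 - 45060624582 - 37027355200 + 22540654445 + 16670689208 - 8149040695 - 5371315400 + 2056148051 + 1188908248 - 342325709 - 169229875 + 34262962 + 13848650 - 1741630 - 526823 + 31185 + 5604 - 56 - 1
= 73232243759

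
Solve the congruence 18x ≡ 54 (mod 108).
x ≡ 3 (mod 6)

gcd(18, 108) = 18, which divides 54, so solutions exist.
Divide through by 18: x ≡ 3 (mod 6).
The coefficient of x is now 1, so x ≡ 3 (mod 6).
Check: 18 × 3 = 54 ≡ 54 (mod 108).
x ≡ 3 (mod 6), giving 18 solutions mod 108.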